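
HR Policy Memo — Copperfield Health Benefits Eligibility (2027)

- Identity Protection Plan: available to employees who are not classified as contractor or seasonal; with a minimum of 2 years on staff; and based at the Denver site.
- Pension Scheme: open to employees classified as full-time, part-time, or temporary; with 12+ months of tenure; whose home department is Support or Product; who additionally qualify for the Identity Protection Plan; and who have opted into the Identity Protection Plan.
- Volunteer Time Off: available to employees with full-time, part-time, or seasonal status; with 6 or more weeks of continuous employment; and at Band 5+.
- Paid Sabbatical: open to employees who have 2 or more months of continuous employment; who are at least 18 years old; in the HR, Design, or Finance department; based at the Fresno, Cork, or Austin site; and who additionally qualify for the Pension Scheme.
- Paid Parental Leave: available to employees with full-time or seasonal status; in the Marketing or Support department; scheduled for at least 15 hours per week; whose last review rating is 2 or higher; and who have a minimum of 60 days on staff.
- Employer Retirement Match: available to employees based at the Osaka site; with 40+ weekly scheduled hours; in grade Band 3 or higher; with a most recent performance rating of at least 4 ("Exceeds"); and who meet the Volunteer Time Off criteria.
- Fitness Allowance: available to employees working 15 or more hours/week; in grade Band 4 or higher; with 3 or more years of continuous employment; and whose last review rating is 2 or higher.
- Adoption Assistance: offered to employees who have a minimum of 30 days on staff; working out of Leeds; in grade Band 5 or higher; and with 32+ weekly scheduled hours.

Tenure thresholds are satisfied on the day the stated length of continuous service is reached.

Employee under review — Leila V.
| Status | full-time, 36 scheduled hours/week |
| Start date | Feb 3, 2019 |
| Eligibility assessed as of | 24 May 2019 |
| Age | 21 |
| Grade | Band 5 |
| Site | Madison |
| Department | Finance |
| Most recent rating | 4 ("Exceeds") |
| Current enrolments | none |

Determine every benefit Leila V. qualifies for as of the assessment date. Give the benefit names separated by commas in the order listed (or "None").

Volunteer Time Off

Service from Feb 3, 2019 to 24 May 2019: 110 days.
Identity Protection Plan — status full-time ✓ (not excluded); service 110 days < 2 years (≈730 days) ✗ → not eligible.
Pension Scheme — status full-time ✓; service 110 days < 12 months (≈360 days) ✗ → not eligible.
Volunteer Time Off — status full-time ✓; service 110 days ≥ 6 weeks (≈42 days) ✓; grade Band 5 ≥ Band 5 ✓ → eligible.
Paid Sabbatical — service 110 days ≥ 2 months (≈60 days) ✓; age 21 ≥ 18 ✓; dept Finance ✓; site Madison ✗ (not Fresno, Cork, or Austin) → not eligible.
Paid Parental Leave — status full-time ✓; dept Finance ✗ → not eligible.
Employer Retirement Match — site Madison ✗ (not Osaka) → not eligible.
Fitness Allowance — 36 hrs/wk ≥ 15 ✓; grade Band 5 ≥ Band 4 ✓; service 110 days < 3 years (≈1095 days) ✗ → not eligible.
Adoption Assistance — service 110 days ≥ 30 days ✓; site Madison ✗ (not Leeds) → not eligible.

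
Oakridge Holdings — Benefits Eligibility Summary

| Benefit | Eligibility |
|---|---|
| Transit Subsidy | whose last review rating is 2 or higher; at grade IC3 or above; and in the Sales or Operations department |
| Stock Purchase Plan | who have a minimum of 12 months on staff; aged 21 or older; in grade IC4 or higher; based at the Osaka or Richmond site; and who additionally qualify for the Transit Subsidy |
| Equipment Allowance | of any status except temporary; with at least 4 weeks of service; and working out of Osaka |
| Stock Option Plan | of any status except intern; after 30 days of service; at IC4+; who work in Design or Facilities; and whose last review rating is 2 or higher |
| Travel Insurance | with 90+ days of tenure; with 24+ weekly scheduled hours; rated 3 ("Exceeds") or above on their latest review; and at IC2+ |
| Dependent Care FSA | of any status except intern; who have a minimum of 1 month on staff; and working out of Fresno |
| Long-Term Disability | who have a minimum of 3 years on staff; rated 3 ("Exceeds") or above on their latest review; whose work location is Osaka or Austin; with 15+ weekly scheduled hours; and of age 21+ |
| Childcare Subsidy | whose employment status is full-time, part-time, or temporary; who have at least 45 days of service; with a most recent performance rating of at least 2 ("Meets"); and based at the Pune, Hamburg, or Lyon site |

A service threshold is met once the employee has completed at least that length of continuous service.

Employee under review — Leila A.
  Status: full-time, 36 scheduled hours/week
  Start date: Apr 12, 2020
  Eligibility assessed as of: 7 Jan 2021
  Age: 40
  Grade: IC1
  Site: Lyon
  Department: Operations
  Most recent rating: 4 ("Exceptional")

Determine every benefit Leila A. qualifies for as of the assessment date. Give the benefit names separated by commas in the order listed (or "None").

Childcare Subsidy

Service from Apr 12, 2020 to 7 Jan 2021: 270 days.
Transit Subsidy — rating 4 ≥ 2 ✓; grade IC1 < IC3 ✗ → not eligible.
Stock Purchase Plan — service 270 days < 12 months (≈360 days) ✗ → not eligible.
Equipment Allowance — status full-time ✓ (not excluded); service 270 days ≥ 4 weeks (≈28 days) ✓; site Lyon ✗ (not Osaka) → not eligible.
Stock Option Plan — status full-time ✓ (not excluded); service 270 days ≥ 30 days ✓; grade IC1 < IC4 ✗ → not eligible.
Travel Insurance — service 270 days ≥ 90 days ✓; 36 hrs/wk ≥ 24 ✓; rating 4 ≥ 3 ✓; grade IC1 < IC2 ✗ → not eligible.
Dependent Care FSA — status full-time ✓ (not excluded); service 270 days ≥ 1 month (≈30 days) ✓; site Lyon ✗ (not Fresno) → not eligible.
Long-Term Disability — service 270 days < 3 years (≈1095 days) ✗ → not eligible.
Childcare Subsidy — status full-time ✓; service 270 days ≥ 45 days ✓; rating 4 ≥ 2 ✓; site Lyon ✓ → eligible.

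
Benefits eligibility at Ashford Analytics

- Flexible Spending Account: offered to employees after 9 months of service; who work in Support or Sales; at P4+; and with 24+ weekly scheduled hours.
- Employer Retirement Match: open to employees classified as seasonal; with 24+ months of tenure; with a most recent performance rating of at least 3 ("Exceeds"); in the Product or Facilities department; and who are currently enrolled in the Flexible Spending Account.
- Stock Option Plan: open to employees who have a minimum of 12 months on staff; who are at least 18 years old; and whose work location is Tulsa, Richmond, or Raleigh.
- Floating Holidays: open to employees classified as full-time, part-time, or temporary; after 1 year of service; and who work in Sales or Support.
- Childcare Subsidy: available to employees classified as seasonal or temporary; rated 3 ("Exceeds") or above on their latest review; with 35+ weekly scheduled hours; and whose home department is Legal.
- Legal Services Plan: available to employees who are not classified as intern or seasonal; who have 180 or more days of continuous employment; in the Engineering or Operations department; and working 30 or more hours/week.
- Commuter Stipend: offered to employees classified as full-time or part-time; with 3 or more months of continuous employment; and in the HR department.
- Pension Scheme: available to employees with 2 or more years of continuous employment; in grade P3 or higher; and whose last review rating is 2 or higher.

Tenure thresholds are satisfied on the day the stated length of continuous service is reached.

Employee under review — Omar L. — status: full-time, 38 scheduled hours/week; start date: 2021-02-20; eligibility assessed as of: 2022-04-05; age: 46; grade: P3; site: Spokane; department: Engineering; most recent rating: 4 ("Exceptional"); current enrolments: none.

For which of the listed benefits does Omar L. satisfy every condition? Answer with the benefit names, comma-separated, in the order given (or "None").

Service from 2021-02-20 to 2022-04-05: 409 days.
Flexible Spending Account — service 409 days ≥ 9 months (≈270 days) ✓; dept Engineering ✗ → not eligible.
Employer Retirement Match — status full-time ✗ (requires seasonal) → not eligible.
Stock Option Plan — service 409 days ≥ 12 months (≈360 days) ✓; age 46 ≥ 18 ✓; site Spokane ✗ (not Tulsa, Richmond, or Raleigh) → not eligible.
Floating Holidays — status full-time ✓; service 409 days ≥ 1 year (≈365 days) ✓; dept Engineering ✗ → not eligible.
Childcare Subsidy — status full-time ✗ (requires seasonal or temporary) → not eligible.
Legal Services Plan — status full-time ✓ (not excluded); service 409 days ≥ 180 days ✓; dept Engineering ✓; 38 hrs/wk ≥ 30 ✓ → eligible.
Commuter Stipend — status full-time ✓; service 409 days ≥ 3 months (≈90 days) ✓; dept Engineering ✗ → not eligible.
Pension Scheme — service 409 days < 2 years (≈730 days) ✗ → not eligible.

Legal Services Plan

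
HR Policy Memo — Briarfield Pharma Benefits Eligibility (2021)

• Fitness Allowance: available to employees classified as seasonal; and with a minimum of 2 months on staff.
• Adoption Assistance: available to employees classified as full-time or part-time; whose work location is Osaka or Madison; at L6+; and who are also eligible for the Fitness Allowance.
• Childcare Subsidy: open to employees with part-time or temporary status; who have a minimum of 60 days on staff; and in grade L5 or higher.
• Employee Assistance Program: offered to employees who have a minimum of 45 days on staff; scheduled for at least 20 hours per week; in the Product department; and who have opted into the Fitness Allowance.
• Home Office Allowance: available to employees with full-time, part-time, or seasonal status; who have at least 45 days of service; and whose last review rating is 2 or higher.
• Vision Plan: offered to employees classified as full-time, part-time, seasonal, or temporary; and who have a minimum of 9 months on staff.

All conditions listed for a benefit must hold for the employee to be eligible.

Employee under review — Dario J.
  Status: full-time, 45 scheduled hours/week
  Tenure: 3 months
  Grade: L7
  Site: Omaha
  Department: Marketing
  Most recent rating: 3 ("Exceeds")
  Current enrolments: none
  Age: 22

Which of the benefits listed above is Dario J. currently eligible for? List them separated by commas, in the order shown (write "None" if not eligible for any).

Home Office Allowance

Fitness Allowance — status full-time ✗ (requires seasonal) → not eligible.
Adoption Assistance — status full-time ✓; site Omaha ✗ (not Osaka or Madison) → not eligible.
Childcare Subsidy — status full-time ✗ (requires part-time or temporary) → not eligible.
Employee Assistance Program — service 3 months ≥ 45 days ✓; 45 hrs/wk ≥ 20 ✓; dept Marketing ✗ → not eligible.
Home Office Allowance — status full-time ✓; service 3 months ≥ 45 days ✓; rating 3 ≥ 2 ✓ → eligible.
Vision Plan — status full-time ✓; service 3 months < 9 months ✗ → not eligible.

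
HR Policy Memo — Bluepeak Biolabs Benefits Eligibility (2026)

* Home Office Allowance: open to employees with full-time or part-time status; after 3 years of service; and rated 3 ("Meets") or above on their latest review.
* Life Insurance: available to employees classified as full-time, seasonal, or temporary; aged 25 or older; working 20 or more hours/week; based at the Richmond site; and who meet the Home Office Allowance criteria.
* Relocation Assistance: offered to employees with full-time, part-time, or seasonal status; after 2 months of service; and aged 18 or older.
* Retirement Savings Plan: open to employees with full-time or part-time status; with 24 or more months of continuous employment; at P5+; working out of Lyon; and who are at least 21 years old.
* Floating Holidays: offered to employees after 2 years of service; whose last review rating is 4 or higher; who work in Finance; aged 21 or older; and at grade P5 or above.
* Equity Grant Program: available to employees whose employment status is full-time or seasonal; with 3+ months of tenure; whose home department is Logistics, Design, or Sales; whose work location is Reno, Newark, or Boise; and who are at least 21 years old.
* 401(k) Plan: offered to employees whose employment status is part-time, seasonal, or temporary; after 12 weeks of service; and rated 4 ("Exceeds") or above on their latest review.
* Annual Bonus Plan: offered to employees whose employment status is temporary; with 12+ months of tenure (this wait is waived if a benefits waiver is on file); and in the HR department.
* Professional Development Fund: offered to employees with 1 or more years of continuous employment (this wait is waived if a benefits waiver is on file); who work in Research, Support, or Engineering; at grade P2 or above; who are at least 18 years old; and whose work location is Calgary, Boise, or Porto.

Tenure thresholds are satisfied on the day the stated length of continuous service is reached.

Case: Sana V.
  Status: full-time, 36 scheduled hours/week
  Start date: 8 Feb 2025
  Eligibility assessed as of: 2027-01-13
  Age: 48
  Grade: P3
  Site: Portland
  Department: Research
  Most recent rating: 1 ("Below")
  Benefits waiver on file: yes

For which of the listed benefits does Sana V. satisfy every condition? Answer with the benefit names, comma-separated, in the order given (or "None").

Service from 8 Feb 2025 to 2027-01-13: 704 days.
Home Office Allowance — status full-time ✓; service 704 days < 3 years (≈1095 days) ✗ → not eligible.
Life Insurance — status full-time ✓; age 48 ≥ 25 ✓; 36 hrs/wk ≥ 20 ✓; site Portland ✗ (not Richmond) → not eligible.
Relocation Assistance — status full-time ✓; service 704 days ≥ 2 months (≈60 days) ✓; age 48 ≥ 18 ✓ → eligible.
Retirement Savings Plan — status full-time ✓; service 704 days < 24 months (≈720 days) ✗ → not eligible.
Floating Holidays — service 704 days < 2 years (≈730 days) ✗ → not eligible.
Equity Grant Program — status full-time ✓; service 704 days ≥ 3 months (≈90 days) ✓; dept Research ✗ → not eligible.
401(k) Plan — status full-time ✗ (requires part-time, seasonal, or temporary) → not eligible.
Annual Bonus Plan — status full-time ✗ (requires temporary) → not eligible.
Professional Development Fund — benefits waiver on file ✓; dept Research ✓; grade P3 ≥ P2 ✓; age 48 ≥ 18 ✓; site Portland ✗ (not Calgary, Boise, or Porto) → not eligible.

Relocation Assistance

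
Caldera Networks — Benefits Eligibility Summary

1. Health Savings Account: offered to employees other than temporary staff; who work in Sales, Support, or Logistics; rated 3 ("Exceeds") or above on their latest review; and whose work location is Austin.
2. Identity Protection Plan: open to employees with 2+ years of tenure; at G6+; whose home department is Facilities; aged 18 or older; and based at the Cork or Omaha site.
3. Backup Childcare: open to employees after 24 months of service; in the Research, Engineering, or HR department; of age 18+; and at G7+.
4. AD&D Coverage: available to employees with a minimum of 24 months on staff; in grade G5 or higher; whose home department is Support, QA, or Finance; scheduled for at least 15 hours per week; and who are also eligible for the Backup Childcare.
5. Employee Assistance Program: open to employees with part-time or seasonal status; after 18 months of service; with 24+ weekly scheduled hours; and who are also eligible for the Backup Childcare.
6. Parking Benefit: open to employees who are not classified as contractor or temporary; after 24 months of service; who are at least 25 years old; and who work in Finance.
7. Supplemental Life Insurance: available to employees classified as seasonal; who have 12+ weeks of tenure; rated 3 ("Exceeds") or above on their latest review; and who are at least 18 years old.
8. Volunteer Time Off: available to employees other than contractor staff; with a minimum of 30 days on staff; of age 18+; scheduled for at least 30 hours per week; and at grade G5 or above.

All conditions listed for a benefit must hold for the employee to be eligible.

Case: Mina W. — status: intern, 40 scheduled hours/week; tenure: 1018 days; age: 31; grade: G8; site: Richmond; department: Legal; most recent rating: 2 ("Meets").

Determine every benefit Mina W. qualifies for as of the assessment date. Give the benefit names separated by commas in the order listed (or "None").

Health Savings Account — status intern ✓ (not excluded); dept Legal ✗ → not eligible.
Identity Protection Plan — service 1018 days ≥ 2 years (≈730 days) ✓; grade G8 ≥ G6 ✓; dept Legal ✗ → not eligible.
Backup Childcare — service 1018 days ≥ 24 months (≈720 days) ✓; dept Legal ✗ → not eligible.
AD&D Coverage — service 1018 days ≥ 24 months (≈720 days) ✓; grade G8 ≥ G5 ✓; dept Legal ✗ → not eligible.
Employee Assistance Program — status intern ✗ (requires part-time or seasonal) → not eligible.
Parking Benefit — status intern ✓ (not excluded); service 1018 days ≥ 24 months (≈720 days) ✓; age 31 ≥ 25 ✓; dept Legal ✗ → not eligible.
Supplemental Life Insurance — status intern ✗ (requires seasonal) → not eligible.
Volunteer Time Off — status intern ✓ (not excluded); service 1018 days ≥ 30 days ✓; age 31 ≥ 18 ✓; 40 hrs/wk ≥ 30 ✓; grade G8 ≥ G5 ✓ → eligible.

Volunteer Time Off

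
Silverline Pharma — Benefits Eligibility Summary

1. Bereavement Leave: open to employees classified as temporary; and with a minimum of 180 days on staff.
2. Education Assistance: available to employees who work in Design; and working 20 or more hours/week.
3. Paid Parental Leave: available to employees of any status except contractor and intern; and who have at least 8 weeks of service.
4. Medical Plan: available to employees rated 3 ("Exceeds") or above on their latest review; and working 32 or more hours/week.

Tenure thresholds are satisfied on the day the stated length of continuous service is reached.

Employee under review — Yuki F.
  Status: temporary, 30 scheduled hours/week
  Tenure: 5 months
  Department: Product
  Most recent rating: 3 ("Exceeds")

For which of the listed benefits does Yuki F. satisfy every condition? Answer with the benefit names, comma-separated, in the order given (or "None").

Bereavement Leave — status temporary ✓; service 5 months < 180 days ✗ → not eligible.
Education Assistance — dept Product ✗ → not eligible.
Paid Parental Leave — status temporary ✓ (not excluded); service 5 months ≥ 8 weeks (≈56 days) ✓ → eligible.
Medical Plan — rating 3 ≥ 3 ✓; 30 hrs/wk < 32 ✗ → not eligible.

Paid Parental Leave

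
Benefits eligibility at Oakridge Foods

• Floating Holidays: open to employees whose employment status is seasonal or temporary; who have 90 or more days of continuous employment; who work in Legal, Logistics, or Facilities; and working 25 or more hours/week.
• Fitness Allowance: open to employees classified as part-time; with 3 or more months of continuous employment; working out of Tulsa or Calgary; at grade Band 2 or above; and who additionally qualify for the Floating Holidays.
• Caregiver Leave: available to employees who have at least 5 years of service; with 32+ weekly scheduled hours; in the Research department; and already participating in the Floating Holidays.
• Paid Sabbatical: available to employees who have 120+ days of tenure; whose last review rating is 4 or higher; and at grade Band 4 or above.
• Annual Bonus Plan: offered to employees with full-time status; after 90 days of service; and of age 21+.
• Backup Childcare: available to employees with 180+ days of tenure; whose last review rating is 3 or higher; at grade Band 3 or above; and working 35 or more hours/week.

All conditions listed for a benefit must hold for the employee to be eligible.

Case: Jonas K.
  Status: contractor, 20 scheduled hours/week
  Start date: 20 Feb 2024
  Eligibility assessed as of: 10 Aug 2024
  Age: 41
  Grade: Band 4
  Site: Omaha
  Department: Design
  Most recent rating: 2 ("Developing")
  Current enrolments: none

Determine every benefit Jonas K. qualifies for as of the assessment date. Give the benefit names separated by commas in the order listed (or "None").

None

Service from 20 Feb 2024 to 10 Aug 2024: 172 days.
Floating Holidays — status contractor ✗ (requires seasonal or temporary) → not eligible.
Fitness Allowance — status contractor ✗ (requires part-time) → not eligible.
Caregiver Leave — service 172 days < 5 years (≈1825 days) ✗ → not eligible.
Paid Sabbatical — service 172 days ≥ 120 days ✓; rating 2 < 4 ✗ → not eligible.
Annual Bonus Plan — status contractor ✗ (requires full-time) → not eligible.
Backup Childcare — service 172 days < 180 days ✗ → not eligible.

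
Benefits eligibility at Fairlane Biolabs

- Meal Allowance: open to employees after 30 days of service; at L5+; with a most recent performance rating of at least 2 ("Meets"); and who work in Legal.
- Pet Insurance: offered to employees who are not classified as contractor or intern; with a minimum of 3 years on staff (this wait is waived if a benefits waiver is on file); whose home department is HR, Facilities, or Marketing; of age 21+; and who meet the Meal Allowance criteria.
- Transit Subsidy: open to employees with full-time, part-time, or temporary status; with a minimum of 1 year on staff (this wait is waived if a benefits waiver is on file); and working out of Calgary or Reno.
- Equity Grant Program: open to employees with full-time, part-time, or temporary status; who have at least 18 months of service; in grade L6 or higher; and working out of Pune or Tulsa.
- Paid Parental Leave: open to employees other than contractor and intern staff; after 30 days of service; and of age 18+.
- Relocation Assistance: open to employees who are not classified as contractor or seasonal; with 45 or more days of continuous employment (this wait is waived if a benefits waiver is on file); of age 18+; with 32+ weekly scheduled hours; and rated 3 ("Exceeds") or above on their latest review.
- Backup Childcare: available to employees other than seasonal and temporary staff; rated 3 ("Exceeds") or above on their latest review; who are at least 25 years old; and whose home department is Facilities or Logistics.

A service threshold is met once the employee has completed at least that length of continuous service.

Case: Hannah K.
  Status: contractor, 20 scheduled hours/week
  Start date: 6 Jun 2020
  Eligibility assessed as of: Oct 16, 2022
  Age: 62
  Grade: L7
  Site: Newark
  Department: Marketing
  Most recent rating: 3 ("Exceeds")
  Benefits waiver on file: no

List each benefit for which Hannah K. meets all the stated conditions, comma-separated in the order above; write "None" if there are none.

None

Service from 6 Jun 2020 to Oct 16, 2022: 862 days.
Meal Allowance — service 862 days ≥ 30 days ✓; grade L7 ≥ L5 ✓; rating 3 ≥ 2 ✓; dept Marketing ✗ → not eligible.
Pet Insurance — status contractor ✗ (excluded) → not eligible.
Transit Subsidy — status contractor ✗ (requires full-time, part-time, or temporary) → not eligible.
Equity Grant Program — status contractor ✗ (requires full-time, part-time, or temporary) → not eligible.
Paid Parental Leave — status contractor ✗ (excluded) → not eligible.
Relocation Assistance — status contractor ✗ (excluded) → not eligible.
Backup Childcare — status contractor ✓ (not excluded); rating 3 ≥ 3 ✓; age 62 ≥ 25 ✓; dept Marketing ✗ → not eligible.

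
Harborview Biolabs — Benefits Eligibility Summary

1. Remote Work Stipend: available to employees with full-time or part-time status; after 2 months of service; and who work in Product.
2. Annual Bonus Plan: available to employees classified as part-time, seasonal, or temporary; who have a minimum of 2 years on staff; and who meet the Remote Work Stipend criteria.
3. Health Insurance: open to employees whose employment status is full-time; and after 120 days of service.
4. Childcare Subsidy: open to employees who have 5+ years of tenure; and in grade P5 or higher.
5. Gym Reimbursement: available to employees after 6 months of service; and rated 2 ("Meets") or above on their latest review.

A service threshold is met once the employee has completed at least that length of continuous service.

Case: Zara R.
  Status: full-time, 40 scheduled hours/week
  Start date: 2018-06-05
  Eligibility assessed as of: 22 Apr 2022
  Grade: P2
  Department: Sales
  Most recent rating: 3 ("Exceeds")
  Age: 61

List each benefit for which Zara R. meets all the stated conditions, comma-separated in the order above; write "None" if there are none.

Service from 2018-06-05 to 22 Apr 2022: 1417 days.
Remote Work Stipend — status full-time ✓; service 1417 days ≥ 2 months (≈60 days) ✓; dept Sales ✗ → not eligible.
Annual Bonus Plan — status full-time ✗ (requires part-time, seasonal, or temporary) → not eligible.
Health Insurance — status full-time ✓; service 1417 days ≥ 120 days ✓ → eligible.
Childcare Subsidy — service 1417 days < 5 years (≈1825 days) ✗ → not eligible.
Gym Reimbursement — service 1417 days ≥ 6 months (≈180 days) ✓; rating 3 ≥ 2 ✓ → eligible.

Health Insurance, Gym Reimbursement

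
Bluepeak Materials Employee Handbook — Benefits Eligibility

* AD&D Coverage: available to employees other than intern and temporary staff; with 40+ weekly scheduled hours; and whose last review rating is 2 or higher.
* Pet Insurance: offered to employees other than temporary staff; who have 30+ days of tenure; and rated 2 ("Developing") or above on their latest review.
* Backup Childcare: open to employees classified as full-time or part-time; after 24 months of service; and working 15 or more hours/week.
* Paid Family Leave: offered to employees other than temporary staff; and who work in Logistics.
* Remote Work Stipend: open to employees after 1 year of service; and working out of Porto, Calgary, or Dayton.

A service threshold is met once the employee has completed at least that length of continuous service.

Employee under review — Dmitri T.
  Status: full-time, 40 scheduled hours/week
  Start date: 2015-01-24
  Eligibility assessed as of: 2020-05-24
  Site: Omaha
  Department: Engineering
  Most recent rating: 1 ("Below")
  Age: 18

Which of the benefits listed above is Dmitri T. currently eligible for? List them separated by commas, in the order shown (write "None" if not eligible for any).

Backup Childcare

Service from 2015-01-24 to 2020-05-24: 1947 days.
AD&D Coverage — status full-time ✓ (not excluded); 40 hrs/wk ≥ 40 ✓; rating 1 < 2 ✗ → not eligible.
Pet Insurance — status full-time ✓ (not excluded); service 1947 days ≥ 30 days ✓; rating 1 < 2 ✗ → not eligible.
Backup Childcare — status full-time ✓; service 1947 days ≥ 24 months (≈720 days) ✓; 40 hrs/wk ≥ 15 ✓ → eligible.
Paid Family Leave — status full-time ✓ (not excluded); dept Engineering ✗ → not eligible.
Remote Work Stipend — service 1947 days ≥ 1 year (≈365 days) ✓; site Omaha ✗ (not Porto, Calgary, or Dayton) → not eligible.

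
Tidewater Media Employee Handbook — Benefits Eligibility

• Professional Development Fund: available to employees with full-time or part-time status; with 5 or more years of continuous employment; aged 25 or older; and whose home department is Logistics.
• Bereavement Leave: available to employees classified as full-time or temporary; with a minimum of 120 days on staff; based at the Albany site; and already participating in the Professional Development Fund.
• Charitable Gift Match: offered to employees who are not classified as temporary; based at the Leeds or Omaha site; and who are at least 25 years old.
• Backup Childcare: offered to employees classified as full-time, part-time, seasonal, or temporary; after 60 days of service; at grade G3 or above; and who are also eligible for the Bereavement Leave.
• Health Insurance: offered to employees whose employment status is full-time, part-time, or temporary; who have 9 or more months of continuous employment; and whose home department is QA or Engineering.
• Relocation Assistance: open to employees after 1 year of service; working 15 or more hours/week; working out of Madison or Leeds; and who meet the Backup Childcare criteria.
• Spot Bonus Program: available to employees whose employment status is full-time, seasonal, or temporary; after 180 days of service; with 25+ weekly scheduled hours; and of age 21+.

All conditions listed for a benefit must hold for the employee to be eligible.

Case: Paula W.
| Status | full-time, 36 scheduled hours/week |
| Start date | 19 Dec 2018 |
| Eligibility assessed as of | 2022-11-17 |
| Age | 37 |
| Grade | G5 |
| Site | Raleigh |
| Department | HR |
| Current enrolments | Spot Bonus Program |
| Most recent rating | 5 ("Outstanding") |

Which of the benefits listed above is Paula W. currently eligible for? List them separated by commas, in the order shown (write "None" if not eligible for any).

Spot Bonus Program

Service from 19 Dec 2018 to 2022-11-17: 1429 days.
Professional Development Fund — status full-time ✓; service 1429 days < 5 years (≈1825 days) ✗ → not eligible.
Bereavement Leave — status full-time ✓; service 1429 days ≥ 120 days ✓; site Raleigh ✗ (not Albany) → not eligible.
Charitable Gift Match — status full-time ✓ (not excluded); site Raleigh ✗ (not Leeds or Omaha) → not eligible.
Backup Childcare — status full-time ✓; service 1429 days ≥ 60 days ✓; grade G5 ≥ G3 ✓; not eligible for Bereavement Leave ✗ → not eligible.
Health Insurance — status full-time ✓; service 1429 days ≥ 9 months (≈270 days) ✓; dept HR ✗ → not eligible.
Relocation Assistance — service 1429 days ≥ 1 year (≈365 days) ✓; 36 hrs/wk ≥ 15 ✓; site Raleigh ✗ (not Madison or Leeds) → not eligible.
Spot Bonus Program — status full-time ✓; service 1429 days ≥ 180 days ✓; 36 hrs/wk ≥ 25 ✓; age 37 ≥ 21 ✓ → eligible.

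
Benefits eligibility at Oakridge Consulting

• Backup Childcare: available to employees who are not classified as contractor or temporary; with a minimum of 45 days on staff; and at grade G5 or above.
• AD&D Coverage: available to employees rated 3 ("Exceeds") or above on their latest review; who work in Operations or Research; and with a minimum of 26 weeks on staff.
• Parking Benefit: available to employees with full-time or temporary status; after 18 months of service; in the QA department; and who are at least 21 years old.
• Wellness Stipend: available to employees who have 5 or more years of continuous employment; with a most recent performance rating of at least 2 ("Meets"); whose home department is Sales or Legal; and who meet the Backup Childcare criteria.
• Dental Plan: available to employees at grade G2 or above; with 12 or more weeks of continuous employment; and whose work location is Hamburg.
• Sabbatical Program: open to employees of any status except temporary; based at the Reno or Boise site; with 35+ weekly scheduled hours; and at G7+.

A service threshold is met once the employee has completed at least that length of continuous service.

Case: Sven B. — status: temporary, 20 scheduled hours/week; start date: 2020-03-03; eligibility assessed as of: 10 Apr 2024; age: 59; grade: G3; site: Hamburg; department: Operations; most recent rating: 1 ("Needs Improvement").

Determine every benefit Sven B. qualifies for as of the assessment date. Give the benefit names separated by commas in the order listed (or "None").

Service from 2020-03-03 to 10 Apr 2024: 1499 days.
Backup Childcare — status temporary ✗ (excluded) → not eligible.
AD&D Coverage — rating 1 < 3 ✗ → not eligible.
Parking Benefit — status temporary ✓; service 1499 days ≥ 18 months (≈540 days) ✓; dept Operations ✗ → not eligible.
Wellness Stipend — service 1499 days < 5 years (≈1825 days) ✗ → not eligible.
Dental Plan — grade G3 ≥ G2 ✓; service 1499 days ≥ 12 weeks (≈84 days) ✓; site Hamburg ✓ → eligible.
Sabbatical Program — status temporary ✗ (excluded) → not eligible.

Dental Plan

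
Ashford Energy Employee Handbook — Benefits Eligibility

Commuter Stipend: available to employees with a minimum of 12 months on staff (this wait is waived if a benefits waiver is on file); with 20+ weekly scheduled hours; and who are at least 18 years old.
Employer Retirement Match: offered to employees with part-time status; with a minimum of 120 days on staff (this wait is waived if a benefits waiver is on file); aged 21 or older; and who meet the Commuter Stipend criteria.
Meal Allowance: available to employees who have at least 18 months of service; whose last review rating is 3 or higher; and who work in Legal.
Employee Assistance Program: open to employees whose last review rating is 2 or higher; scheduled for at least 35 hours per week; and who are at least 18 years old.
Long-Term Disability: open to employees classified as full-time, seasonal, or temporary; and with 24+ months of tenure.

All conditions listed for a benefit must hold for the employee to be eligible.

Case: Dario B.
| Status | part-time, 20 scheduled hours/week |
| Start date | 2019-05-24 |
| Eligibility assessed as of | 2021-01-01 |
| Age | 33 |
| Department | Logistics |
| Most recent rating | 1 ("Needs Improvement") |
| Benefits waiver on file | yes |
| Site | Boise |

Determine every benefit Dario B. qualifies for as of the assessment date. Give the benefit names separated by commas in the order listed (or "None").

Service from 2019-05-24 to 2021-01-01: 588 days.
Commuter Stipend — benefits waiver on file ✓; 20 hrs/wk ≥ 20 ✓; age 33 ≥ 18 ✓ → eligible.
Employer Retirement Match — status part-time ✓; benefits waiver on file ✓; age 33 ≥ 21 ✓; eligible for Commuter Stipend ✓ → eligible.
Meal Allowance — service 588 days ≥ 18 months (≈540 days) ✓; rating 1 < 3 ✗ → not eligible.
Employee Assistance Program — rating 1 < 2 ✗ → not eligible.
Long-Term Disability — status part-time ✗ (requires full-time, seasonal, or temporary) → not eligible.

Commuter Stipend, Employer Retirement Match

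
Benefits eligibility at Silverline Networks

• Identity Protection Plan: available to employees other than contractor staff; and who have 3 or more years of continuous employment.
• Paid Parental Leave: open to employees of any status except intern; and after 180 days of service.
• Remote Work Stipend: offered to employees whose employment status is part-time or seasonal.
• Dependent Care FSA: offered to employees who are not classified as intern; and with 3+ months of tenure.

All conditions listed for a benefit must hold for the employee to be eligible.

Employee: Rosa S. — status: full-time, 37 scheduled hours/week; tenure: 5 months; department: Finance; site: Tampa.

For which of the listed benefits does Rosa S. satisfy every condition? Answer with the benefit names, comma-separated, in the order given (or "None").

Identity Protection Plan — status full-time ✓ (not excluded); service 5 months < 3 years (≈1095 days) ✗ → not eligible.
Paid Parental Leave — status full-time ✓ (not excluded); service 5 months < 180 days ✗ → not eligible.
Remote Work Stipend — status full-time ✗ (requires part-time or seasonal) → not eligible.
Dependent Care FSA — status full-time ✓ (not excluded); service 5 months ≥ 3 months ✓ → eligible.

Dependent Care FSA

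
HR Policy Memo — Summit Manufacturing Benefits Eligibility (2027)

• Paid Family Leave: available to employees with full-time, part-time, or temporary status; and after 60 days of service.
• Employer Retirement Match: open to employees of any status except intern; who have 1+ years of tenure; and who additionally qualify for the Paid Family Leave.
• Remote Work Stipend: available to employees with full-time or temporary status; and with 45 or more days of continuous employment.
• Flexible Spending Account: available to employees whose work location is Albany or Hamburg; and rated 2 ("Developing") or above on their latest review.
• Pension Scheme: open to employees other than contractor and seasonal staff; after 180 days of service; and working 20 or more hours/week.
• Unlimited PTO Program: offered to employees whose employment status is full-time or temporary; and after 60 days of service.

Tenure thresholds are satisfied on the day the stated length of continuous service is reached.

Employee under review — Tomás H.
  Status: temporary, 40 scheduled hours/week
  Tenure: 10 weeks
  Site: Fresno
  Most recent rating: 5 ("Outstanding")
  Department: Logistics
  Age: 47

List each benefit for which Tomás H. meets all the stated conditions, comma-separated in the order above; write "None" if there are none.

Paid Family Leave, Remote Work Stipend, Unlimited PTO Program

Paid Family Leave — status temporary ✓; service 10 weeks ≥ 60 days ✓ → eligible.
Employer Retirement Match — status temporary ✓ (not excluded); service 10 weeks < 1 year (≈365 days) ✗ → not eligible.
Remote Work Stipend — status temporary ✓; service 10 weeks ≥ 45 days ✓ → eligible.
Flexible Spending Account — site Fresno ✗ (not Albany or Hamburg) → not eligible.
Pension Scheme — status temporary ✓ (not excluded); service 10 weeks < 180 days ✗ → not eligible.
Unlimited PTO Program — status temporary ✓; service 10 weeks ≥ 60 days ✓ → eligible.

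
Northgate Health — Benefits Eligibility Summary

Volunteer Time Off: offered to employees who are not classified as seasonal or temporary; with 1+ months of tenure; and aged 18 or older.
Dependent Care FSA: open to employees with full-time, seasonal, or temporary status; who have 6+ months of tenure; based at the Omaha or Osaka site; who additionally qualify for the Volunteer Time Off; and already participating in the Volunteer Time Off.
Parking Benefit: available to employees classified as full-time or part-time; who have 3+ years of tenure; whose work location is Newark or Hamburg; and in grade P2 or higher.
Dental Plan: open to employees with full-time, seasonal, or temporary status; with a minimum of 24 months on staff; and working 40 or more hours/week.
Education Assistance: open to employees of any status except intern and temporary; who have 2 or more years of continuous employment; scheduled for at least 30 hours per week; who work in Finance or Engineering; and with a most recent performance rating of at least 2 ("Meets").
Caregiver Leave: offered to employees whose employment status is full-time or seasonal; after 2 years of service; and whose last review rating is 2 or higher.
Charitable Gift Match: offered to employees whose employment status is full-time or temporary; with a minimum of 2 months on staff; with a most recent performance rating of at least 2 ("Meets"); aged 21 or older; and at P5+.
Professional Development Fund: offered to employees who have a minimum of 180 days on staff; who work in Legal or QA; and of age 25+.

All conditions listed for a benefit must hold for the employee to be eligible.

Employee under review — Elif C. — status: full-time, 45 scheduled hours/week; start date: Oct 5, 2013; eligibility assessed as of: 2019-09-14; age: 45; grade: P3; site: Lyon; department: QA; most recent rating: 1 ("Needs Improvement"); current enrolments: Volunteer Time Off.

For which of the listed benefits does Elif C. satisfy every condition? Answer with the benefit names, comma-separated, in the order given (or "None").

Service from Oct 5, 2013 to 2019-09-14: 2170 days.
Volunteer Time Off — status full-time ✓ (not excluded); service 2170 days ≥ 1 month (≈30 days) ✓; age 45 ≥ 18 ✓ → eligible.
Dependent Care FSA — status full-time ✓; service 2170 days ≥ 6 months (≈180 days) ✓; site Lyon ✗ (not Omaha or Osaka) → not eligible.
Parking Benefit — status full-time ✓; service 2170 days ≥ 3 years (≈1095 days) ✓; site Lyon ✗ (not Newark or Hamburg) → not eligible.
Dental Plan — status full-time ✓; service 2170 days ≥ 24 months (≈720 days) ✓; 45 hrs/wk ≥ 40 ✓ → eligible.
Education Assistance — status full-time ✓ (not excluded); service 2170 days ≥ 2 years (≈730 days) ✓; 45 hrs/wk ≥ 30 ✓; dept QA ✗ → not eligible.
Caregiver Leave — status full-time ✓; service 2170 days ≥ 2 years (≈730 days) ✓; rating 1 < 2 ✗ → not eligible.
Charitable Gift Match — status full-time ✓; service 2170 days ≥ 2 months (≈60 days) ✓; rating 1 < 2 ✗ → not eligible.
Professional Development Fund — service 2170 days ≥ 180 days ✓; dept QA ✓; age 45 ≥ 25 ✓ → eligible.

Volunteer Time Off, Dental Plan, Professional Development Fund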